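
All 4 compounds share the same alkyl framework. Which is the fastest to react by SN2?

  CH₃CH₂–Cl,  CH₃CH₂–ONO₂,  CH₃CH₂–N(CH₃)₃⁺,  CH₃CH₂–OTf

CH₃CH₂–OTf

Identical carbon frameworks mean the comparison reduces to leaving-group quality.
Leaving-group ability tracks the stability of the departed species; conjugate-acid pKₐ is the usual yardstick (lower pKₐ → better LG).
CH₃CH₂–OTf loses OTf⁻: pKₐ(CF₃SO₃H (triflic acid)) ≈ -14
CH₃CH₂–Cl loses Cl⁻: pKₐ(HCl) ≈ -7
CH₃CH₂–ONO₂ loses NO₃⁻: pKₐ(HNO₃) ≈ -1.3
CH₃CH₂–N(CH₃)₃⁺ loses NR'₃: pKₐ(R'₃NH⁺) ≈ 10.7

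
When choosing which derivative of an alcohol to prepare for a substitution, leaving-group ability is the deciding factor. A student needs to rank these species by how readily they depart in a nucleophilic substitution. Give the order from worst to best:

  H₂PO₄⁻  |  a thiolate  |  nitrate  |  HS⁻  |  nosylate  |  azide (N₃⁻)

a thiolate < HS⁻ < azide (N₃⁻) < H₂PO₄⁻ < nitrate < nosylate

nosylate: pKₐ(p-O₂NC₆H₄SO₃H) ≈ -3.5
nitrate: pKₐ(HNO₃) ≈ -1.3
H₂PO₄⁻: pKₐ(H₃PO₄) ≈ 2.1
azide (N₃⁻): pKₐ(HN₃) ≈ 4.7
HS⁻: pKₐ(H₂S) ≈ 7
a thiolate: pKₐ(RSH (a thiol)) ≈ 10.5
Reversing gives the worst-to-best order requested.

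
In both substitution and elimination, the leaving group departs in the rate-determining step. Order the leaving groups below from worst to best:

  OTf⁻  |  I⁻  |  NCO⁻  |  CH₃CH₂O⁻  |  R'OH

OTf⁻: pKₐ(CF₃SO₃H (triflic acid)) ≈ -14 — charge spread over three oxygens and a CF₃ group; the premier leaving group in synthesis
I⁻: pKₐ(HI) ≈ -10 — large, highly polarisable; very weak base
R'OH: pKₐ(R'OH₂⁺) ≈ -2.4
NCO⁻: pKₐ(HOCN) ≈ 3.5
CH₃CH₂O⁻: pKₐ(CH₃CH₂OH) ≈ 16
The question asks for worst first, so the sequence is read in increasing leaving-group ability.

CH₃CH₂O⁻ < NCO⁻ < R'OH < I⁻ < OTf⁻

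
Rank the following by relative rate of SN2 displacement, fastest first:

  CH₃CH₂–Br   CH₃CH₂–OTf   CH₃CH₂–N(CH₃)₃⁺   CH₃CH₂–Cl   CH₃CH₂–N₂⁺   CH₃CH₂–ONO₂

CH₃CH₂–N₂⁺ > CH₃CH₂–OTf > CH₃CH₂–Br > CH₃CH₂–Cl > CH₃CH₂–ONO₂ > CH₃CH₂–N(CH₃)₃⁺

Identical carbon frameworks mean the comparison reduces to leaving-group quality.
Leaving-group ability tracks the stability of the departed species; conjugate-acid pKₐ is the usual yardstick (lower pKₐ → better LG).
CH₃CH₂–N₂⁺ loses N₂: no meaningful conjugate acid; N₂ departs as an exceptionally stable neutral molecule
CH₃CH₂–OTf loses OTf⁻: pKₐ(CF₃SO₃H (triflic acid)) ≈ -14
CH₃CH₂–Br loses Br⁻: pKₐ(HBr) ≈ -9
CH₃CH₂–Cl loses Cl⁻: pKₐ(HCl) ≈ -7
CH₃CH₂–ONO₂ loses NO₃⁻: pKₐ(HNO₃) ≈ -1.3
CH₃CH₂–N(CH₃)₃⁺ loses NR'₃: pKₐ(R'₃NH⁺) ≈ 10.7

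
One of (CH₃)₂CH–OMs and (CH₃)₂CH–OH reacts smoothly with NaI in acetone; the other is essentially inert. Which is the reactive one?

From (CH₃)₂CH–OH the departing group would be OH⁻ (pKₐ(H₂O) ≈ 15.7). Strong base; essentially never leaves without prior activation.
From (CH₃)₂CH–OMs the leaving group is OMs⁻ (pKₐ(CH₃SO₃H (MsOH)) ≈ -1.9). Resonance-delocalised alkanesulfonate.
(In practice (CH₃)₂CH–OMs is made from (CH₃)₂CH–OH by treatment with MsCl / Et₃N, converting the hydroxyl into a mesylate.)

(CH₃)₂CH–OMs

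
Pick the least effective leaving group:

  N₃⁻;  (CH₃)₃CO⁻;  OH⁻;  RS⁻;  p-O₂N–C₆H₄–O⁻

(CH₃)₃CO⁻

The more stable X⁻ (or X) is on its own — i.e. the weaker a base it is — the better a leaving group it makes.
N₃⁻: pKₐ(HN₃) ≈ 4.7
p-O₂N–C₆H₄–O⁻: pKₐ(p-nitrophenol) ≈ 7.2
RS⁻: pKₐ(RSH (a thiol)) ≈ 10.5
OH⁻: pKₐ(H₂O) ≈ 15.7
(CH₃)₃CO⁻: pKₐ(t-BuOH) ≈ 18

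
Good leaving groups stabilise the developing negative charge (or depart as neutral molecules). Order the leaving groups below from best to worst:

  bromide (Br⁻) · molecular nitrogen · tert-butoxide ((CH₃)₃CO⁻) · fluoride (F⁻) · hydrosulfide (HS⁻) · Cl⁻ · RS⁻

Leaving-group ability tracks the stability of the departed species; conjugate-acid pKₐ is the usual yardstick (lower pKₐ → better LG).
molecular nitrogen: no meaningful conjugate acid; N₂ departs as an exceptionally stable neutral molecule
bromide (Br⁻): pKₐ(HBr) ≈ -9
Cl⁻: pKₐ(HCl) ≈ -7
fluoride (F⁻): pKₐ(HF) ≈ 3.2
hydrosulfide (HS⁻): pKₐ(H₂S) ≈ 7
RS⁻: pKₐ(RSH (a thiol)) ≈ 10.5
tert-butoxide ((CH₃)₃CO⁻): pKₐ(t-BuOH) ≈ 18

molecular nitrogen > bromide (Br⁻) > Cl⁻ > fluoride (F⁻) > hydrosulfide (HS⁻) > RS⁻ > tert-butoxide ((CH₃)₃CO⁻)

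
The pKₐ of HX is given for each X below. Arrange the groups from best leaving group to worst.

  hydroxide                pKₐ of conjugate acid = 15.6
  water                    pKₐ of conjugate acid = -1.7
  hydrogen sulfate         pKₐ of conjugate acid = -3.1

Lower conjugate-acid pKₐ ⇒ weaker base ⇒ better leaving group.
Sorting by the given values: hydrogen sulfate (-3.1), water (-1.7), hydroxide (15.6).

hydrogen sulfate > water > hydroxide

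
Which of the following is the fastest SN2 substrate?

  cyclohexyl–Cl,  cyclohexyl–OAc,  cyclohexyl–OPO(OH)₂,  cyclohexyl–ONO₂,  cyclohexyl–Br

The skeletons are identical, so relative rate is governed entirely by leaving-group ability.
Leaving-group ability tracks the stability of the departed species; conjugate-acid pKₐ is the usual yardstick (lower pKₐ → better LG).
cyclohexyl–Br loses Br⁻: pKₐ(HBr) ≈ -9
cyclohexyl–Cl loses Cl⁻: pKₐ(HCl) ≈ -7
cyclohexyl–ONO₂ loses NO₃⁻: pKₐ(HNO₃) ≈ -1.3
cyclohexyl–OPO(OH)₂ loses H₂PO₄⁻: pKₐ(H₃PO₄) ≈ 2.1
cyclohexyl–OAc loses AcO⁻: pKₐ(CH₃COOH) ≈ 4.8

cyclohexyl–Br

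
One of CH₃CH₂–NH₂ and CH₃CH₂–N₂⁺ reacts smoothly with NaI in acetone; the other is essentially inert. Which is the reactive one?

CH₃CH₂–N₂⁺

From CH₃CH₂–NH₂ the departing group would be NH₂⁻ (pKₐ(NH₃) ≈ 38). Extremely strong base; never a leaving group.
From CH₃CH₂–N₂⁺ the leaving group is N₂ (no meaningful conjugate acid; N₂ departs as an exceptionally stable neutral molecule).
(In practice CH₃CH₂–N₂⁺ is made from CH₃CH₂–NH₂ by diazotisation (NaNO₂ / HCl, 0 °C), generating a diazonium salt that expels N₂.)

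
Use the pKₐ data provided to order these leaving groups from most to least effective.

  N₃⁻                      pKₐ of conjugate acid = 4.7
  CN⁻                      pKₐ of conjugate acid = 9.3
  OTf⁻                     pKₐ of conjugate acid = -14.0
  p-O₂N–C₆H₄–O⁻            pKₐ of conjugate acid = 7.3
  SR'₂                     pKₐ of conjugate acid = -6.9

OTf⁻ > SR'₂ > N₃⁻ > p-O₂N–C₆H₄–O⁻ > CN⁻

Lower conjugate-acid pKₐ ⇒ weaker base ⇒ better leaving group.
Sorting by the given values: OTf⁻ (-14.0), SR'₂ (-6.9), N₃⁻ (4.7), p-O₂N–C₆H₄–O⁻ (7.3), CN⁻ (9.3).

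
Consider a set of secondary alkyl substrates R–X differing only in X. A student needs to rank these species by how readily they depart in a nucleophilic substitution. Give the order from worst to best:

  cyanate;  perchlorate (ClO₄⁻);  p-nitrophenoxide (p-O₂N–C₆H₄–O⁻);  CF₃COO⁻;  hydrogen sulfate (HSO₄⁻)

p-nitrophenoxide (p-O₂N–C₆H₄–O⁻) < cyanate < CF₃COO⁻ < hydrogen sulfate (HSO₄⁻) < perchlorate (ClO₄⁻)

perchlorate (ClO₄⁻): pKₐ(HClO₄) ≈ -10
hydrogen sulfate (HSO₄⁻): pKₐ(H₂SO₄) ≈ -3 — conjugate base of a strong mineral acid
CF₃COO⁻: pKₐ(CF₃COOH) ≈ 0.2
cyanate: pKₐ(HOCN) ≈ 3.5
p-nitrophenoxide (p-O₂N–C₆H₄–O⁻): pKₐ(p-nitrophenol) ≈ 7.2 — nitro group delocalises the charge; the classic chromogenic LG
Listed from poorest to best leaving group as asked.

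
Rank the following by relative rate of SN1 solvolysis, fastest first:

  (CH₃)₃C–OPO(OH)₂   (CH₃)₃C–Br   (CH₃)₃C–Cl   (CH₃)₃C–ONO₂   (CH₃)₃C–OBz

(CH₃)₃C–Br > (CH₃)₃C–Cl > (CH₃)₃C–ONO₂ > (CH₃)₃C–OPO(OH)₂ > (CH₃)₃C–OBz

Identical carbon frameworks mean the comparison reduces to leaving-group quality.
Rank by basicity of the departing species: weakest base leaves most easily.
(CH₃)₃C–Br loses Br⁻: pKₐ(HBr) ≈ -9
(CH₃)₃C–Cl loses Cl⁻: pKₐ(HCl) ≈ -7
(CH₃)₃C–ONO₂ loses NO₃⁻: pKₐ(HNO₃) ≈ -1.3
(CH₃)₃C–OPO(OH)₂ loses H₂PO₄⁻: pKₐ(H₃PO₄) ≈ 2.1
(CH₃)₃C–OBz loses PhCOO⁻: pKₐ(C₆H₅COOH) ≈ 4.2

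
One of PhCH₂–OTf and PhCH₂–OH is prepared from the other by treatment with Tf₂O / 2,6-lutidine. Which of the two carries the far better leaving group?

PhCH₂–OTf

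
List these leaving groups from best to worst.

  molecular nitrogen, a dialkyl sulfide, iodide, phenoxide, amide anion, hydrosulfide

Leaving-group ability tracks the stability of the departed species; conjugate-acid pKₐ is the usual yardstick (lower pKₐ → better LG).
molecular nitrogen: no meaningful conjugate acid; N₂ departs as an exceptionally stable neutral molecule
iodide: pKₐ(HI) ≈ -10
a dialkyl sulfide: pKₐ(R'₂SH⁺) ≈ -7
hydrosulfide: pKₐ(H₂S) ≈ 7
phenoxide: pKₐ(C₆H₅OH (phenol)) ≈ 10
amide anion: pKₐ(NH₃) ≈ 38

molecular nitrogen > iodide > a dialkyl sulfide > hydrosulfide > phenoxide > amide anion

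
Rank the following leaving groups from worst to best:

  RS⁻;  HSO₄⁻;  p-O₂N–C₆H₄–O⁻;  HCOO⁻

RS⁻ < p-O₂N–C₆H₄–O⁻ < HCOO⁻ < HSO₄⁻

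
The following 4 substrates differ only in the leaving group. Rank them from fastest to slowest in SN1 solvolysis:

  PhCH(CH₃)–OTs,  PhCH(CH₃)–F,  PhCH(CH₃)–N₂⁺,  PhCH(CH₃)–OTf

PhCH(CH₃)–N₂⁺ > PhCH(CH₃)–OTf > PhCH(CH₃)–OTs > PhCH(CH₃)–F

With the same alkyl group throughout, only the leaving group differentiates the rates.
Leaving-group ability tracks the stability of the departed species; conjugate-acid pKₐ is the usual yardstick (lower pKₐ → better LG).
PhCH(CH₃)–N₂⁺ loses N₂: no meaningful conjugate acid; N₂ departs as an exceptionally stable neutral molecule
PhCH(CH₃)–OTf loses OTf⁻: pKₐ(CF₃SO₃H (triflic acid)) ≈ -14
PhCH(CH₃)–OTs loses OTs⁻: pKₐ(p-CH₃C₆H₄SO₃H (TsOH)) ≈ -2.8
PhCH(CH₃)–F loses F⁻: pKₐ(HF) ≈ 3.2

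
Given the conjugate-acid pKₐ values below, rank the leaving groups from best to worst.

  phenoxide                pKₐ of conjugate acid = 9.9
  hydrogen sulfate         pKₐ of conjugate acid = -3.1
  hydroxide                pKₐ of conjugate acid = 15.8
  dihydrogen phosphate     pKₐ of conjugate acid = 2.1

hydrogen sulfate > dihydrogen phosphate > phenoxide > hydroxide

Lower conjugate-acid pKₐ ⇒ weaker base ⇒ better leaving group.
Sorting by the given values: hydrogen sulfate (-3.1), dihydrogen phosphate (2.1), phenoxide (9.9), hydroxide (15.8).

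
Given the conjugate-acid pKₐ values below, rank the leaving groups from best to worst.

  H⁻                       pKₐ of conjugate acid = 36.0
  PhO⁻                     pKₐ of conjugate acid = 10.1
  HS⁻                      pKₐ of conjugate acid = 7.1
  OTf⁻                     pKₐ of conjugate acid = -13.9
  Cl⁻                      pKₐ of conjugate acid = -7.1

OTf⁻ > Cl⁻ > HS⁻ > PhO⁻ > H⁻

Lower conjugate-acid pKₐ ⇒ weaker base ⇒ better leaving group.
Sorting by the given values: OTf⁻ (-13.9), Cl⁻ (-7.1), HS⁻ (7.1), PhO⁻ (10.1), H⁻ (36.0).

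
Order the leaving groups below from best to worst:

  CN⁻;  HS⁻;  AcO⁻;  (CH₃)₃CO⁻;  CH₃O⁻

Rank by basicity of the departing species: weakest base leaves most easily.
AcO⁻: pKₐ(CH₃COOH) ≈ 4.8
HS⁻: pKₐ(H₂S) ≈ 7
CN⁻: pKₐ(HCN) ≈ 9.2 — sp carbon stabilises the charge somewhat, but still a poor LG
CH₃O⁻: pKₐ(CH₃OH) ≈ 15.5 — strong base; alkoxides do not leave unassisted
(CH₃)₃CO⁻: pKₐ(t-BuOH) ≈ 18 — bulky, strongly basic alkoxide

AcO⁻ > HS⁻ > CN⁻ > CH₃O⁻ > (CH₃)₃CO⁻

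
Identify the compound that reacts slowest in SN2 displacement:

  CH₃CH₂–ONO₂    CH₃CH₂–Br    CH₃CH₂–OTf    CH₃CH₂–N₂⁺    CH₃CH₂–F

The skeletons are identical, so relative rate is governed entirely by leaving-group ability.
Rank by basicity of the departing species: weakest base leaves most easily.
CH₃CH₂–N₂⁺ loses N₂: no meaningful conjugate acid; N₂ departs as an exceptionally stable neutral molecule
CH₃CH₂–OTf loses OTf⁻: pKₐ(CF₃SO₃H (triflic acid)) ≈ -14
CH₃CH₂–Br loses Br⁻: pKₐ(HBr) ≈ -9
CH₃CH₂–ONO₂ loses NO₃⁻: pKₐ(HNO₃) ≈ -1.3
CH₃CH₂–F loses F⁻: pKₐ(HF) ≈ 3.2

CH₃CH₂–F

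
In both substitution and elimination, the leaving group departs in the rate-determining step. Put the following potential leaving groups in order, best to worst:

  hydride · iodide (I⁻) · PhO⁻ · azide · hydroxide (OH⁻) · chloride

iodide (I⁻) > chloride > azide > PhO⁻ > hydroxide (OH⁻) > hydride

Rank by basicity of the departing species: weakest base leaves most easily.
iodide (I⁻): pKₐ(HI) ≈ -10
chloride: pKₐ(HCl) ≈ -7
azide: pKₐ(HN₃) ≈ 4.7
PhO⁻: pKₐ(C₆H₅OH (phenol)) ≈ 10
hydroxide (OH⁻): pKₐ(H₂O) ≈ 15.7
hydride: pKₐ(H₂) ≈ 36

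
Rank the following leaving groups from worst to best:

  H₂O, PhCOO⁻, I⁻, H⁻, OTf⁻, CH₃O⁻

H⁻ < CH₃O⁻ < PhCOO⁻ < H₂O < I⁻ < OTf⁻

Leaving-group ability tracks the stability of the departed species; conjugate-acid pKₐ is the usual yardstick (lower pKₐ → better LG).
OTf⁻: pKₐ(CF₃SO₃H (triflic acid)) ≈ -14
I⁻: pKₐ(HI) ≈ -10
H₂O: pKₐ(H₃O⁺) ≈ -1.7
PhCOO⁻: pKₐ(C₆H₅COOH) ≈ 4.2
CH₃O⁻: pKₐ(CH₃OH) ≈ 15.5
H⁻: pKₐ(H₂) ≈ 36
Listed from poorest to best leaving group as asked.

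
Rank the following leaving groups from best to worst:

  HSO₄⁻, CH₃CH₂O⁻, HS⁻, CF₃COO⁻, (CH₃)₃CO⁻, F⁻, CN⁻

HSO₄⁻ > CF₃COO⁻ > F⁻ > HS⁻ > CN⁻ > CH₃CH₂O⁻ > (CH₃)₃CO⁻

A good leaving group is a weak base: the lower the pKₐ of its conjugate acid, the more readily it departs.
HSO₄⁻: pKₐ(H₂SO₄) ≈ -3
CF₃COO⁻: pKₐ(CF₃COOH) ≈ 0.2
F⁻: pKₐ(HF) ≈ 3.2
HS⁻: pKₐ(H₂S) ≈ 7
CN⁻: pKₐ(HCN) ≈ 9.2
CH₃CH₂O⁻: pKₐ(CH₃CH₂OH) ≈ 16
(CH₃)₃CO⁻: pKₐ(t-BuOH) ≈ 18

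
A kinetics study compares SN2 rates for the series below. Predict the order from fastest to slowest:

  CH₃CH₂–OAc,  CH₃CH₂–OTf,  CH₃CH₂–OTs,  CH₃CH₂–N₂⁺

Same R in every case — rank the leaving groups.
Rank by basicity of the departing species: weakest base leaves most easily.
CH₃CH₂–N₂⁺ loses N₂: no meaningful conjugate acid; N₂ departs as an exceptionally stable neutral molecule
CH₃CH₂–OTf loses OTf⁻: pKₐ(CF₃SO₃H (triflic acid)) ≈ -14
CH₃CH₂–OTs loses OTs⁻: pKₐ(p-CH₃C₆H₄SO₃H (TsOH)) ≈ -2.8
CH₃CH₂–OAc loses AcO⁻: pKₐ(CH₃COOH) ≈ 4.8

CH₃CH₂–N₂⁺ > CH₃CH₂–OTf > CH₃CH₂–OTs > CH₃CH₂–OAc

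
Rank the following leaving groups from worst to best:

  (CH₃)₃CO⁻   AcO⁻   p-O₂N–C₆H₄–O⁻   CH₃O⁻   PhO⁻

(CH₃)₃CO⁻ < CH₃O⁻ < PhO⁻ < p-O₂N–C₆H₄–O⁻ < AcO⁻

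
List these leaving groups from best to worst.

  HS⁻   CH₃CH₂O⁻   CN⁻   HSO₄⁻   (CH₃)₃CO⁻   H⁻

HSO₄⁻: pKₐ(H₂SO₄) ≈ -3 — conjugate base of a strong mineral acid
HS⁻: pKₐ(H₂S) ≈ 7
CN⁻: pKₐ(HCN) ≈ 9.2
CH₃CH₂O⁻: pKₐ(CH₃CH₂OH) ≈ 16
(CH₃)₃CO⁻: pKₐ(t-BuOH) ≈ 18
H⁻: pKₐ(H₂) ≈ 36 — extremely strong base; leaves only in special hydride-transfer contexts

HSO₄⁻ > HS⁻ > CN⁻ > CH₃CH₂O⁻ > (CH₃)₃CO⁻ > H⁻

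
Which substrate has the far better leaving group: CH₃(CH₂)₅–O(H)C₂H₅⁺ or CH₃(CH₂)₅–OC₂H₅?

CH₃(CH₂)₅–O(H)C₂H₅⁺

From CH₃(CH₂)₅–OC₂H₅ the departing group would be CH₃CH₂O⁻ (pKₐ(CH₃CH₂OH) ≈ 16). Strong base; alkoxides do not leave unassisted.
From CH₃(CH₂)₅–O(H)C₂H₅⁺ the leaving group is R'OH (pKₐ(R'OH₂⁺) ≈ -2.4). Neutral; leaves from a protonated ether (an oxonium ion, R–O(H)R'⁺).
(In practice CH₃(CH₂)₅–O(H)C₂H₅⁺ is made from CH₃(CH₂)₅–OC₂H₅ by protonation with concentrated HBr, allowing neutral ethanol, rather than ethoxide, to depart.)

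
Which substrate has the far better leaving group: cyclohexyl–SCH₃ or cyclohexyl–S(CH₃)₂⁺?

From cyclohexyl–SCH₃ the departing group would be RS⁻ (pKₐ(RSH (a thiol)) ≈ 10.5). Moderately basic; rarely leaves without activation.
From cyclohexyl–S(CH₃)₂⁺ the leaving group is SR'₂ (pKₐ(R'₂SH⁺) ≈ -7). Neutral; leaves from a sulfonium salt (R–SR'₂⁺).
(In practice cyclohexyl–S(CH₃)₂⁺ is made from cyclohexyl–SCH₃ by S-methylation with CH₃I, allowing neutral dimethyl sulfide, rather than methanethiolate, to depart.)

cyclohexyl–S(CH₃)₂⁺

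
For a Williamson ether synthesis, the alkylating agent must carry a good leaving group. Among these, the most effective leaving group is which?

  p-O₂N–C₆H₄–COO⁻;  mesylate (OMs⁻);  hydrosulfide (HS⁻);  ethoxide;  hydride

Rank by basicity of the departing species: weakest base leaves most easily.
mesylate (OMs⁻): pKₐ(CH₃SO₃H (MsOH)) ≈ -1.9
p-O₂N–C₆H₄–COO⁻: pKₐ(p-nitrobenzoic acid) ≈ 3.4
hydrosulfide (HS⁻): pKₐ(H₂S) ≈ 7
ethoxide: pKₐ(CH₃CH₂OH) ≈ 16
hydride: pKₐ(H₂) ≈ 36

mesylate (OMs⁻)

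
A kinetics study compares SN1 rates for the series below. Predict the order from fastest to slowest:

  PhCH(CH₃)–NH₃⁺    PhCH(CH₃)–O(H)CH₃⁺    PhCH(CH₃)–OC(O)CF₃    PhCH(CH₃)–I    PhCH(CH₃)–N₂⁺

PhCH(CH₃)–N₂⁺ > PhCH(CH₃)–I > PhCH(CH₃)–O(H)CH₃⁺ > PhCH(CH₃)–OC(O)CF₃ > PhCH(CH₃)–NH₃⁺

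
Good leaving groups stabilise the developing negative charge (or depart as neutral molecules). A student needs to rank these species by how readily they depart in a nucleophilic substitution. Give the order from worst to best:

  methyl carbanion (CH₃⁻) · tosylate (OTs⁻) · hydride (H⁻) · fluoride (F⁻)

Rank by basicity of the departing species: weakest base leaves most easily.
tosylate (OTs⁻): pKₐ(p-CH₃C₆H₄SO₃H (TsOH)) ≈ -2.8
fluoride (F⁻): pKₐ(HF) ≈ 3.2
hydride (H⁻): pKₐ(H₂) ≈ 36
methyl carbanion (CH₃⁻): pKₐ(CH₄) ≈ 48
Reversing gives the worst-to-best order requested.

methyl carbanion (CH₃⁻) < hydride (H⁻) < fluoride (F⁻) < tosylate (OTs⁻)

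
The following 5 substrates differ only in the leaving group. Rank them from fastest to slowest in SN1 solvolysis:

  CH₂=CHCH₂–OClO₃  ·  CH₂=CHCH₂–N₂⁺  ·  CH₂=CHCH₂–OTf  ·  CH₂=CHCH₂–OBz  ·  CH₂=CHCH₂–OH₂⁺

Same R in every case — rank the leaving groups.
The more stable X⁻ (or X) is on its own — i.e. the weaker a base it is — the better a leaving group it makes.
CH₂=CHCH₂–N₂⁺ loses N₂: no meaningful conjugate acid; N₂ departs as an exceptionally stable neutral molecule
CH₂=CHCH₂–OTf loses OTf⁻: pKₐ(CF₃SO₃H (triflic acid)) ≈ -14
CH₂=CHCH₂–OClO₃ loses ClO₄⁻: pKₐ(HClO₄) ≈ -10
CH₂=CHCH₂–OH₂⁺ loses H₂O: pKₐ(H₃O⁺) ≈ -1.7
CH₂=CHCH₂–OBz loses PhCOO⁻: pKₐ(C₆H₅COOH) ≈ 4.2

CH₂=CHCH₂–N₂⁺ > CH₂=CHCH₂–OTf > CH₂=CHCH₂–OClO₃ > CH₂=CHCH₂–OH₂⁺ > CH₂=CHCH₂–OBz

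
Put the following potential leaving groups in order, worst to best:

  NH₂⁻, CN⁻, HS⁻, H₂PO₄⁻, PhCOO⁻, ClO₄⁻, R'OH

The more stable X⁻ (or X) is on its own — i.e. the weaker a base it is — the better a leaving group it makes.
ClO₄⁻: pKₐ(HClO₄) ≈ -10
R'OH: pKₐ(R'OH₂⁺) ≈ -2.4
H₂PO₄⁻: pKₐ(H₃PO₄) ≈ 2.1
PhCOO⁻: pKₐ(C₆H₅COOH) ≈ 4.2
HS⁻: pKₐ(H₂S) ≈ 7
CN⁻: pKₐ(HCN) ≈ 9.2
NH₂⁻: pKₐ(NH₃) ≈ 38
Listed from poorest to best leaving group as asked.

NH₂⁻ < CN⁻ < HS⁻ < PhCOO⁻ < H₂PO₄⁻ < R'OH < ClO₄⁻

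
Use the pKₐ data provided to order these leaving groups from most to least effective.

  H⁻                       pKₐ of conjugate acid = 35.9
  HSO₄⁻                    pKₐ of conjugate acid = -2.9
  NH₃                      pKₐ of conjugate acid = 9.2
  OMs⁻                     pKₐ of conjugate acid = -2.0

HSO₄⁻ > OMs⁻ > NH₃ > H⁻

Lower conjugate-acid pKₐ ⇒ weaker base ⇒ better leaving group.
Sorting by the given values: HSO₄⁻ (-2.9), OMs⁻ (-2.0), NH₃ (9.2), H⁻ (35.9).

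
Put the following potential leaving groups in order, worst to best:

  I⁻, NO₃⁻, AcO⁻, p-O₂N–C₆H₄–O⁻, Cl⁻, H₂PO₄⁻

A good leaving group is a weak base: the lower the pKₐ of its conjugate acid, the more readily it departs.
I⁻: pKₐ(HI) ≈ -10
Cl⁻: pKₐ(HCl) ≈ -7
NO₃⁻: pKₐ(HNO₃) ≈ -1.3
H₂PO₄⁻: pKₐ(H₃PO₄) ≈ 2.1
AcO⁻: pKₐ(CH₃COOH) ≈ 4.8
p-O₂N–C₆H₄–O⁻: pKₐ(p-nitrophenol) ≈ 7.2
Reversing gives the worst-to-best order requested.

p-O₂N–C₆H₄–O⁻ < AcO⁻ < H₂PO₄⁻ < NO₃⁻ < Cl⁻ < I⁻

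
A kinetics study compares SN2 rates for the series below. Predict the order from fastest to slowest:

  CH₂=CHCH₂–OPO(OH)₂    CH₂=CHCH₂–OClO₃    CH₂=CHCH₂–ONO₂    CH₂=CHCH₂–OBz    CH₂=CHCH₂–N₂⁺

CH₂=CHCH₂–N₂⁺ > CH₂=CHCH₂–OClO₃ > CH₂=CHCH₂–ONO₂ > CH₂=CHCH₂–OPO(OH)₂ > CH₂=CHCH₂–OBz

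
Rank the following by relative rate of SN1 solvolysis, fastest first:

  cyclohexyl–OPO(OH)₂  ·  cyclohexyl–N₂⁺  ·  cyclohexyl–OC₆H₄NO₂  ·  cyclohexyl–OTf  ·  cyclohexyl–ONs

cyclohexyl–N₂⁺ > cyclohexyl–OTf > cyclohexyl–ONs > cyclohexyl–OPO(OH)₂ > cyclohexyl–OC₆H₄NO₂

The skeletons are identical, so relative rate is governed entirely by leaving-group ability.
The more stable X⁻ (or X) is on its own — i.e. the weaker a base it is — the better a leaving group it makes.
cyclohexyl–N₂⁺ loses N₂: no meaningful conjugate acid; N₂ departs as an exceptionally stable neutral molecule
cyclohexyl–OTf loses OTf⁻: pKₐ(CF₃SO₃H (triflic acid)) ≈ -14
cyclohexyl–ONs loses ONs⁻: pKₐ(p-O₂NC₆H₄SO₃H) ≈ -3.5
cyclohexyl–OPO(OH)₂ loses H₂PO₄⁻: pKₐ(H₃PO₄) ≈ 2.1
cyclohexyl–OC₆H₄NO₂ loses p-O₂N–C₆H₄–O⁻: pKₐ(p-nitrophenol) ≈ 7.2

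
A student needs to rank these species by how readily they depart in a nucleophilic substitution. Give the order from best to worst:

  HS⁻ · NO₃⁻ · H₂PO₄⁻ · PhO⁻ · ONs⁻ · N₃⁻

ONs⁻ > NO₃⁻ > H₂PO₄⁻ > N₃⁻ > HS⁻ > PhO⁻

Leaving-group ability tracks the stability of the departed species; conjugate-acid pKₐ is the usual yardstick (lower pKₐ → better LG).
ONs⁻: pKₐ(p-O₂NC₆H₄SO₃H) ≈ -3.5 — p-nitro group further stabilises the sulfonate
NO₃⁻: pKₐ(HNO₃) ≈ -1.3
H₂PO₄⁻: pKₐ(H₃PO₄) ≈ 2.1 — moderate base; biological leaving group after further activation
N₃⁻: pKₐ(HN₃) ≈ 4.7
HS⁻: pKₐ(H₂S) ≈ 7 — larger and more polarisable than the oxygen analogue
PhO⁻: pKₐ(C₆H₅OH (phenol)) ≈ 10 — resonance into the ring helps, but still a poor LG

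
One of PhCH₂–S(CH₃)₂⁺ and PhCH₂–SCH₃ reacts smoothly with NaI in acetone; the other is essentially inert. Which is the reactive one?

PhCH₂–S(CH₃)₂⁺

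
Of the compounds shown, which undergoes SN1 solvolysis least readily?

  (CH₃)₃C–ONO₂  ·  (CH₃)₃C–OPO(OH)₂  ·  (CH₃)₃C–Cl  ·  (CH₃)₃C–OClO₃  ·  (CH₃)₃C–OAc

With the same alkyl group throughout, only the leaving group differentiates the rates.
Rank by basicity of the departing species: weakest base leaves most easily.
(CH₃)₃C–OClO₃ loses ClO₄⁻: pKₐ(HClO₄) ≈ -10
(CH₃)₃C–Cl loses Cl⁻: pKₐ(HCl) ≈ -7
(CH₃)₃C–ONO₂ loses NO₃⁻: pKₐ(HNO₃) ≈ -1.3
(CH₃)₃C–OPO(OH)₂ loses H₂PO₄⁻: pKₐ(H₃PO₄) ≈ 2.1
(CH₃)₃C–OAc loses AcO⁻: pKₐ(CH₃COOH) ≈ 4.8

(CH₃)₃C–OAc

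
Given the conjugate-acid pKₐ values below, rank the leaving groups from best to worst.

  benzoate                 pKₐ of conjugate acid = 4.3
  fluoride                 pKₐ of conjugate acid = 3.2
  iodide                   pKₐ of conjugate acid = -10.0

iodide > fluoride > benzoate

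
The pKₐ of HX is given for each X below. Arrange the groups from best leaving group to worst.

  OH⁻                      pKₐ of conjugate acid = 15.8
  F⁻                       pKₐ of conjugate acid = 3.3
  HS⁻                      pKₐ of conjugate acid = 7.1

Lower conjugate-acid pKₐ ⇒ weaker base ⇒ better leaving group.
Sorting by the given values: F⁻ (3.3), HS⁻ (7.1), OH⁻ (15.8).

F⁻ > HS⁻ > OH⁻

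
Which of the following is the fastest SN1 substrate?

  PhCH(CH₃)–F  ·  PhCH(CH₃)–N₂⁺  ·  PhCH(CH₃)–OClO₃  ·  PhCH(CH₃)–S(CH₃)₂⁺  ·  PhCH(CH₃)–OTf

PhCH(CH₃)–N₂⁺

The skeletons are identical, so relative rate is governed entirely by leaving-group ability.
A good leaving group is a weak base: the lower the pKₐ of its conjugate acid, the more readily it departs.
PhCH(CH₃)–N₂⁺ loses N₂: no meaningful conjugate acid; N₂ departs as an exceptionally stable neutral molecule
PhCH(CH₃)–OTf loses OTf⁻: pKₐ(CF₃SO₃H (triflic acid)) ≈ -14
PhCH(CH₃)–OClO₃ loses ClO₄⁻: pKₐ(HClO₄) ≈ -10
PhCH(CH₃)–S(CH₃)₂⁺ loses SR'₂: pKₐ(R'₂SH⁺) ≈ -7
PhCH(CH₃)–F loses F⁻: pKₐ(HF) ≈ 3.2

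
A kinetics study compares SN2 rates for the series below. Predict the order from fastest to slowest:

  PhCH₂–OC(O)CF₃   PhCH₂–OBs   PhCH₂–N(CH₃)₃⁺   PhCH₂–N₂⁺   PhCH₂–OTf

PhCH₂–N₂⁺ > PhCH₂–OTf > PhCH₂–OBs > PhCH₂–OC(O)CF₃ > PhCH₂–N(CH₃)₃⁺

With the same alkyl group throughout, only the leaving group differentiates the rates.
Leaving-group ability tracks the stability of the departed species; conjugate-acid pKₐ is the usual yardstick (lower pKₐ → better LG).
PhCH₂–N₂⁺ loses N₂: no meaningful conjugate acid; N₂ departs as an exceptionally stable neutral molecule
PhCH₂–OTf loses OTf⁻: pKₐ(CF₃SO₃H (triflic acid)) ≈ -14
PhCH₂–OBs loses OBs⁻: pKₐ(p-BrC₆H₄SO₃H) ≈ -2.8
PhCH₂–OC(O)CF₃ loses CF₃COO⁻: pKₐ(CF₃COOH) ≈ 0.2
PhCH₂–N(CH₃)₃⁺ loses NR'₃: pKₐ(R'₃NH⁺) ≈ 10.7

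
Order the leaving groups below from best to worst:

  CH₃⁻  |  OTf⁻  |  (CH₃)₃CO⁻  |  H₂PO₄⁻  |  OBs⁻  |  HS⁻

OTf⁻ > OBs⁻ > H₂PO₄⁻ > HS⁻ > (CH₃)₃CO⁻ > CH₃⁻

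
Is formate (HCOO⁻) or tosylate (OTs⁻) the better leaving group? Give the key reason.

tosylate (OTs⁻)

tosylate (OTs⁻) is the better leaving group.
pKₐ(p-CH₃C₆H₄SO₃H (TsOH)) ≈ -2.8 versus pKₐ(HCOOH) ≈ 3.8: tosylate (OTs⁻) is the much weaker base.
Resonance-delocalised arenesulfonate.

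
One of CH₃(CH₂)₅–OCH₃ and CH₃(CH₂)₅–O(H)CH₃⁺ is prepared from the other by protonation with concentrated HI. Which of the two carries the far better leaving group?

CH₃(CH₂)₅–O(H)CH₃⁺

From CH₃(CH₂)₅–OCH₃ the departing group would be CH₃O⁻ (pKₐ(CH₃OH) ≈ 15.5). Strong base; alkoxides do not leave unassisted.
From CH₃(CH₂)₅–O(H)CH₃⁺ the leaving group is R'OH (pKₐ(R'OH₂⁺) ≈ -2.4). Neutral; leaves from a protonated ether (an oxonium ion, R–O(H)R'⁺).
Protonation with concentrated HI works by allowing neutral methanol, rather than methoxide, to depart, making CH₃(CH₂)₅–O(H)CH₃⁺ enormously more reactive.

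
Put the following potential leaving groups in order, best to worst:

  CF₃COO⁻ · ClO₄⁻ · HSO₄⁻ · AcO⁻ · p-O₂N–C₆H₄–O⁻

ClO₄⁻ > HSO₄⁻ > CF₃COO⁻ > AcO⁻ > p-O₂N–C₆H₄–O⁻

Rank by basicity of the departing species: weakest base leaves most easily.
ClO₄⁻: pKₐ(HClO₄) ≈ -10
HSO₄⁻: pKₐ(H₂SO₄) ≈ -3
CF₃COO⁻: pKₐ(CF₃COOH) ≈ 0.2
AcO⁻: pKₐ(CH₃COOH) ≈ 4.8
p-O₂N–C₆H₄–O⁻: pKₐ(p-nitrophenol) ≈ 7.2 — nitro group delocalises the charge; the classic chromogenic LG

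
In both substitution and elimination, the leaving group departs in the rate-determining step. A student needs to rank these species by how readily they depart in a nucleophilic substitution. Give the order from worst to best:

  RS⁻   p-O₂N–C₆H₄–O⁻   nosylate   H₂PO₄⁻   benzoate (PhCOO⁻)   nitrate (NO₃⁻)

Leaving-group ability tracks the stability of the departed species; conjugate-acid pKₐ is the usual yardstick (lower pKₐ → better LG).
nosylate: pKₐ(p-O₂NC₆H₄SO₃H) ≈ -3.5 — p-nitro group further stabilises the sulfonate
nitrate (NO₃⁻): pKₐ(HNO₃) ≈ -1.3 — resonance-delocalised over three oxygens
H₂PO₄⁻: pKₐ(H₃PO₄) ≈ 2.1 — moderate base; biological leaving group after further activation
benzoate (PhCOO⁻): pKₐ(C₆H₅COOH) ≈ 4.2
p-O₂N–C₆H₄–O⁻: pKₐ(p-nitrophenol) ≈ 7.2
RS⁻: pKₐ(RSH (a thiol)) ≈ 10.5
Reversing gives the worst-to-best order requested.

RS⁻ < p-O₂N–C₆H₄–O⁻ < benzoate (PhCOO⁻) < H₂PO₄⁻ < nitrate (NO₃⁻) < nosylate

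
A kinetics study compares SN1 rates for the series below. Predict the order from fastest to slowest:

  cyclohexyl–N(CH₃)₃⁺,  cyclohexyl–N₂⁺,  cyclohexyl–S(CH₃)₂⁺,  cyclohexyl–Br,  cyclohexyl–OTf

cyclohexyl–N₂⁺ > cyclohexyl–OTf > cyclohexyl–Br > cyclohexyl–S(CH₃)₂⁺ > cyclohexyl–N(CH₃)₃⁺

Same R in every case — rank the leaving groups.
Leaving-group ability tracks the stability of the departed species; conjugate-acid pKₐ is the usual yardstick (lower pKₐ → better LG).
cyclohexyl–N₂⁺ loses N₂: no meaningful conjugate acid; N₂ departs as an exceptionally stable neutral molecule
cyclohexyl–OTf loses OTf⁻: pKₐ(CF₃SO₃H (triflic acid)) ≈ -14
cyclohexyl–Br loses Br⁻: pKₐ(HBr) ≈ -9
cyclohexyl–S(CH₃)₂⁺ loses SR'₂: pKₐ(R'₂SH⁺) ≈ -7
cyclohexyl–N(CH₃)₃⁺ loses NR'₃: pKₐ(R'₃NH⁺) ≈ 10.7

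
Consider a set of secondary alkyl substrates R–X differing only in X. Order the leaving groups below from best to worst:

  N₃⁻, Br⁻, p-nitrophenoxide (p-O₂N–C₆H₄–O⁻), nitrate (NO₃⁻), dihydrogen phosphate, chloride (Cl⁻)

Br⁻ > chloride (Cl⁻) > nitrate (NO₃⁻) > dihydrogen phosphate > N₃⁻ > p-nitrophenoxide (p-O₂N–C₆H₄–O⁻)

Br⁻: pKₐ(HBr) ≈ -9 — weak base; good leaving group
chloride (Cl⁻): pKₐ(HCl) ≈ -7 — moderately weak base
nitrate (NO₃⁻): pKₐ(HNO₃) ≈ -1.3
dihydrogen phosphate: pKₐ(H₃PO₄) ≈ 2.1
N₃⁻: pKₐ(HN₃) ≈ 4.7
p-nitrophenoxide (p-O₂N–C₆H₄–O⁻): pKₐ(p-nitrophenol) ≈ 7.2 — nitro group delocalises the charge; the classic chromogenic LG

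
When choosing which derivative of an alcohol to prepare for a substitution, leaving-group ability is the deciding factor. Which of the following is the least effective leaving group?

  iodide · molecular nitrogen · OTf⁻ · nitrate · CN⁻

A good leaving group is a weak base: the lower the pKₐ of its conjugate acid, the more readily it departs.
molecular nitrogen: no meaningful conjugate acid; N₂ departs as an exceptionally stable neutral molecule
OTf⁻: pKₐ(CF₃SO₃H (triflic acid)) ≈ -14
iodide: pKₐ(HI) ≈ -10
nitrate: pKₐ(HNO₃) ≈ -1.3
CN⁻: pKₐ(HCN) ≈ 9.2

CN⁻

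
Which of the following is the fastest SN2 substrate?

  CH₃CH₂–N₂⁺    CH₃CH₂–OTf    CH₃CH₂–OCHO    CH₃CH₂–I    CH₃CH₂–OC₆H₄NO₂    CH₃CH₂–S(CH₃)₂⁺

With the same alkyl group throughout, only the leaving group differentiates the rates.
Rank by basicity of the departing species: weakest base leaves most easily.
CH₃CH₂–N₂⁺ loses N₂: no meaningful conjugate acid; N₂ departs as an exceptionally stable neutral molecule
CH₃CH₂–OTf loses OTf⁻: pKₐ(CF₃SO₃H (triflic acid)) ≈ -14
CH₃CH₂–I loses I⁻: pKₐ(HI) ≈ -10
CH₃CH₂–S(CH₃)₂⁺ loses SR'₂: pKₐ(R'₂SH⁺) ≈ -7
CH₃CH₂–OCHO loses HCOO⁻: pKₐ(HCOOH) ≈ 3.8
CH₃CH₂–OC₆H₄NO₂ loses p-O₂N–C₆H₄–O⁻: pKₐ(p-nitrophenol) ≈ 7.2

CH₃CH₂–N₂⁺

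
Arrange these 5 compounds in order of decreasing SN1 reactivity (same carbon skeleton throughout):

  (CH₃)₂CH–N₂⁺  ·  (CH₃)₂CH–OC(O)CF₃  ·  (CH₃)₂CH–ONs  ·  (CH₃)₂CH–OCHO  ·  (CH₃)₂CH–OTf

(CH₃)₂CH–N₂⁺ > (CH₃)₂CH–OTf > (CH₃)₂CH–ONs > (CH₃)₂CH–OC(O)CF₃ > (CH₃)₂CH–OCHO

Same R in every case — rank the leaving groups.
Leaving-group ability tracks the stability of the departed species; conjugate-acid pKₐ is the usual yardstick (lower pKₐ → better LG).
(CH₃)₂CH–N₂⁺ loses N₂: no meaningful conjugate acid; N₂ departs as an exceptionally stable neutral molecule
(CH₃)₂CH–OTf loses OTf⁻: pKₐ(CF₃SO₃H (triflic acid)) ≈ -14
(CH₃)₂CH–ONs loses ONs⁻: pKₐ(p-O₂NC₆H₄SO₃H) ≈ -3.5
(CH₃)₂CH–OC(O)CF₃ loses CF₃COO⁻: pKₐ(CF₃COOH) ≈ 0.2
(CH₃)₂CH–OCHO loses HCOO⁻: pKₐ(HCOOH) ≈ 3.8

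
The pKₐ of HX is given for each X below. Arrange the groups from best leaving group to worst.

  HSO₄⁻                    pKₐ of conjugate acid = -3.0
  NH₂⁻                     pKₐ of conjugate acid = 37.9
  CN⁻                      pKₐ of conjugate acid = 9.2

Lower conjugate-acid pKₐ ⇒ weaker base ⇒ better leaving group.
Sorting by the given values: HSO₄⁻ (-3.0), CN⁻ (9.2), NH₂⁻ (37.9).

HSO₄⁻ > CN⁻ > NH₂⁻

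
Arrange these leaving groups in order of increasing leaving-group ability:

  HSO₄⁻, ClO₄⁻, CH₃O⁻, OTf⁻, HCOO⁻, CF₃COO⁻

CH₃O⁻ < HCOO⁻ < CF₃COO⁻ < HSO₄⁻ < ClO₄⁻ < OTf⁻

Rank by basicity of the departing species: weakest base leaves most easily.
OTf⁻: pKₐ(CF₃SO₃H (triflic acid)) ≈ -14 — charge spread over three oxygens and a CF₃ group; the premier leaving group in synthesis
ClO₄⁻: pKₐ(HClO₄) ≈ -10
HSO₄⁻: pKₐ(H₂SO₄) ≈ -3 — conjugate base of a strong mineral acid
CF₃COO⁻: pKₐ(CF₃COOH) ≈ 0.2
HCOO⁻: pKₐ(HCOOH) ≈ 3.8
CH₃O⁻: pKₐ(CH₃OH) ≈ 15.5 — strong base; alkoxides do not leave unassisted
The question asks for worst first, so the sequence is read in increasing leaving-group ability.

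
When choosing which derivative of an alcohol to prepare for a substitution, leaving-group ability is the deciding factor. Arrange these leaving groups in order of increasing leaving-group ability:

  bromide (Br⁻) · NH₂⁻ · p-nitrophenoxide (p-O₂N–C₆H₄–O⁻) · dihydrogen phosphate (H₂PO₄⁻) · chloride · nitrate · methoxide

NH₂⁻ < methoxide < p-nitrophenoxide (p-O₂N–C₆H₄–O⁻) < dihydrogen phosphate (H₂PO₄⁻) < nitrate < chloride < bromide (Br⁻)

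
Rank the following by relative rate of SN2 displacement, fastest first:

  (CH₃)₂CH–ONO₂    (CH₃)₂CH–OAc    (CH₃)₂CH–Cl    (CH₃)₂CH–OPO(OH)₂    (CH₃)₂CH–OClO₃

(CH₃)₂CH–OClO₃ > (CH₃)₂CH–Cl > (CH₃)₂CH–ONO₂ > (CH₃)₂CH–OPO(OH)₂ > (CH₃)₂CH–OAc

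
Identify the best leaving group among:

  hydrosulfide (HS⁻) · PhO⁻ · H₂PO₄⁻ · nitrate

nitrate

nitrate: pKₐ(HNO₃) ≈ -1.3
H₂PO₄⁻: pKₐ(H₃PO₄) ≈ 2.1
hydrosulfide (HS⁻): pKₐ(H₂S) ≈ 7
PhO⁻: pKₐ(C₆H₅OH (phenol)) ≈ 10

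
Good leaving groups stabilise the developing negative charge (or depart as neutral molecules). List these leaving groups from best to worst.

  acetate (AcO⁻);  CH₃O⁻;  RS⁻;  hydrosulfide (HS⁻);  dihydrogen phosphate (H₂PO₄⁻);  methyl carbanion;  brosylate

brosylate > dihydrogen phosphate (H₂PO₄⁻) > acetate (AcO⁻) > hydrosulfide (HS⁻) > RS⁻ > CH₃O⁻ > methyl carbanion

Leaving-group ability tracks the stability of the departed species; conjugate-acid pKₐ is the usual yardstick (lower pKₐ → better LG).
brosylate: pKₐ(p-BrC₆H₄SO₃H) ≈ -2.8 — arenesulfonate with a p-bromo substituent
dihydrogen phosphate (H₂PO₄⁻): pKₐ(H₃PO₄) ≈ 2.1 — moderate base; biological leaving group after further activation
acetate (AcO⁻): pKₐ(CH₃COOH) ≈ 4.8 — resonance-stabilised but still a weak base
hydrosulfide (HS⁻): pKₐ(H₂S) ≈ 7
RS⁻: pKₐ(RSH (a thiol)) ≈ 10.5 — moderately basic; rarely leaves without activation
CH₃O⁻: pKₐ(CH₃OH) ≈ 15.5 — strong base; alkoxides do not leave unassisted
methyl carbanion: pKₐ(CH₄) ≈ 48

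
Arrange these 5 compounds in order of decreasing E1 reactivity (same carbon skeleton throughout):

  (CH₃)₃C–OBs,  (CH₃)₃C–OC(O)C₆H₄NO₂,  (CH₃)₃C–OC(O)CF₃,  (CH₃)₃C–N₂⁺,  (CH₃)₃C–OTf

Identical carbon frameworks mean the comparison reduces to leaving-group quality.
The more stable X⁻ (or X) is on its own — i.e. the weaker a base it is — the better a leaving group it makes.
(CH₃)₃C–N₂⁺ loses N₂: no meaningful conjugate acid; N₂ departs as an exceptionally stable neutral molecule
(CH₃)₃C–OTf loses OTf⁻: pKₐ(CF₃SO₃H (triflic acid)) ≈ -14
(CH₃)₃C–OBs loses OBs⁻: pKₐ(p-BrC₆H₄SO₃H) ≈ -2.8
(CH₃)₃C–OC(O)CF₃ loses CF₃COO⁻: pKₐ(CF₃COOH) ≈ 0.2
(CH₃)₃C–OC(O)C₆H₄NO₂ loses p-O₂N–C₆H₄–COO⁻: pKₐ(p-nitrobenzoic acid) ≈ 3.4

(CH₃)₃C–N₂⁺ > (CH₃)₃C–OTf > (CH₃)₃C–OBs > (CH₃)₃C–OC(O)CF₃ > (CH₃)₃C–OC(O)C₆H₄NO₂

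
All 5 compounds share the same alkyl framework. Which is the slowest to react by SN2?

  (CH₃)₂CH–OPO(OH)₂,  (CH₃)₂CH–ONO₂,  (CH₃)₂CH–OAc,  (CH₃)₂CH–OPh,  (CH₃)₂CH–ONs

(CH₃)₂CH–OPh

Identical carbon frameworks mean the comparison reduces to leaving-group quality.
Rank by basicity of the departing species: weakest base leaves most easily.
(CH₃)₂CH–ONs loses ONs⁻: pKₐ(p-O₂NC₆H₄SO₃H) ≈ -3.5
(CH₃)₂CH–ONO₂ loses NO₃⁻: pKₐ(HNO₃) ≈ -1.3
(CH₃)₂CH–OPO(OH)₂ loses H₂PO₄⁻: pKₐ(H₃PO₄) ≈ 2.1
(CH₃)₂CH–OAc loses AcO⁻: pKₐ(CH₃COOH) ≈ 4.8
(CH₃)₂CH–OPh loses PhO⁻: pKₐ(C₆H₅OH (phenol)) ≈ 10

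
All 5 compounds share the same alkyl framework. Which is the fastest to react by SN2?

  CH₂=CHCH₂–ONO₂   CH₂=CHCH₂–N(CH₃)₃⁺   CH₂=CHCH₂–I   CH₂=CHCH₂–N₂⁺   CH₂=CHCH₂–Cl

The skeletons are identical, so relative rate is governed entirely by leaving-group ability.
The more stable X⁻ (or X) is on its own — i.e. the weaker a base it is — the better a leaving group it makes.
CH₂=CHCH₂–N₂⁺ loses N₂: no meaningful conjugate acid; N₂ departs as an exceptionally stable neutral molecule
CH₂=CHCH₂–I loses I⁻: pKₐ(HI) ≈ -10
CH₂=CHCH₂–Cl loses Cl⁻: pKₐ(HCl) ≈ -7
CH₂=CHCH₂–ONO₂ loses NO₃⁻: pKₐ(HNO₃) ≈ -1.3
CH₂=CHCH₂–N(CH₃)₃⁺ loses NR'₃: pKₐ(R'₃NH⁺) ≈ 10.7

CH₂=CHCH₂–N₂⁺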